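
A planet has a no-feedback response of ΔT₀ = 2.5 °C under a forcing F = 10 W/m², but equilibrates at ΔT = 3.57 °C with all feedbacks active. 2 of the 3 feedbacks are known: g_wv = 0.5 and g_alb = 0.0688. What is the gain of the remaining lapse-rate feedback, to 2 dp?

Amplification A = ΔT/ΔT₀ = 3.57/2.5 = 1.428.
Total gain g = 1 − 1/A = 1 − 1/1.428 = 0.2997.
Known gains sum to 0.5 + 0.0688 = 0.5688.
g_lr = 0.2997 − 0.5688 = -0.27.

-0.27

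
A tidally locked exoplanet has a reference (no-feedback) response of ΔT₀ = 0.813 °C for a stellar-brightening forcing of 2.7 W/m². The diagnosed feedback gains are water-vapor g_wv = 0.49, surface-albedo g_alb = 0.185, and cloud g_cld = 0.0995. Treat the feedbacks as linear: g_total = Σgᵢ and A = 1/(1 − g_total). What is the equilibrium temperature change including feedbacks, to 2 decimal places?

3.61 °C

Total gain g = 0.49 + 0.185 + 0.0995 = 0.7745.
Amplification A = 1/(1 − 0.7745) = 4.435.
ΔT = 0.813 × 4.435 = 3.61 °C.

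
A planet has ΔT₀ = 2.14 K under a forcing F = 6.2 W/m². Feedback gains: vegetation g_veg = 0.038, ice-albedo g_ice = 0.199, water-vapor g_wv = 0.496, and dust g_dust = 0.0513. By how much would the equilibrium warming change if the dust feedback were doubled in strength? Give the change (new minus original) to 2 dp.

3.10 K

Original: g = 0.7843, ΔT = 2.14/(1−0.7843) = 9.9212 K.
With doubled dust: g' = 0.8356, ΔT' = 2.14/(1−0.8356) = 13.0170 K.
Change = 13.0170 − 9.9212 = 3.10 K.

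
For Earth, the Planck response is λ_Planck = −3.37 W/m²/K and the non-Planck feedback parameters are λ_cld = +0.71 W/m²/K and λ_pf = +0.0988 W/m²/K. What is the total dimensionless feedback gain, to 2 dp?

Convert to gains: g_cld = 0.71/3.37 = 0.2107; g_pf = 0.0988/3.37 = 0.02932.
Total gain g = 0.24002.

0.24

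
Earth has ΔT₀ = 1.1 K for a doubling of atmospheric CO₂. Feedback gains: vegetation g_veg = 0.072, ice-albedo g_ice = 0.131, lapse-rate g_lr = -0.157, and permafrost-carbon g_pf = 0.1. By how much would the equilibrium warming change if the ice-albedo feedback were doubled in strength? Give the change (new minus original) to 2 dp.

0.23 K

Original: g = 0.146, ΔT = 1.1/(1−0.146) = 1.2881 K.
With doubled ice-albedo: g' = 0.277, ΔT' = 1.1/(1−0.277) = 1.5214 K.
Change = 1.5214 − 1.2881 = 0.23 K.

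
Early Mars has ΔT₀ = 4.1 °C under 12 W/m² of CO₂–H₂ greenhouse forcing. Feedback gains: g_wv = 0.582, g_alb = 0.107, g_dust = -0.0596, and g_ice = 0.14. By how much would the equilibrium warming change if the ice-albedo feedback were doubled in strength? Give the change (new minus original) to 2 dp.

27.47 °C

Original: g = 0.7694, ΔT = 4.1/(1−0.7694) = 17.7797 °C.
With doubled ice-albedo: g' = 0.9094, ΔT' = 4.1/(1−0.9094) = 45.2539 °C.
Change = 45.2539 − 17.7797 = 27.47 °C.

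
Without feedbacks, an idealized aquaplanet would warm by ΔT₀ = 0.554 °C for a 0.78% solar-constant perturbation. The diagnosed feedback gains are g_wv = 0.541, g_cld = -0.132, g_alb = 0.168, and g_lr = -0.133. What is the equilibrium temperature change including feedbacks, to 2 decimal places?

1.00 °C

Total gain g = 0.541 − 0.132 + 0.168 − 0.133 = 0.444.
Amplification A = 1/(1 − 0.444) = 1.799.
ΔT = 0.554 × 1.799 = 1.00 °C.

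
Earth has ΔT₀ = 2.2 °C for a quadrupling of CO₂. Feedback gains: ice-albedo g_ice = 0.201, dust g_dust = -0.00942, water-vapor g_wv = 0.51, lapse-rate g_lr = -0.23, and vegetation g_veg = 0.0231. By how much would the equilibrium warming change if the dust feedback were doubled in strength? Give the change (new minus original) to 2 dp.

-0.08 °C

Original: g = 0.49468, ΔT = 2.2/(1−0.49468) = 4.3537 °C.
With doubled dust: g' = 0.48526, ΔT' = 2.2/(1−0.48526) = 4.2740 °C.
Change = 4.2740 − 4.3537 = -0.08 °C.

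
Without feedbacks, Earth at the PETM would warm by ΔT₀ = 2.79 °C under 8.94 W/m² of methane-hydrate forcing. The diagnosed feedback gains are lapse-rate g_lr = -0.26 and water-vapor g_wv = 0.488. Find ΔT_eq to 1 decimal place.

3.6 °C

Total gain g = -0.26 + 0.488 = 0.228.
Amplification A = 1/(1 − 0.228) = 1.295.
ΔT = 2.79 × 1.295 = 3.6 °C.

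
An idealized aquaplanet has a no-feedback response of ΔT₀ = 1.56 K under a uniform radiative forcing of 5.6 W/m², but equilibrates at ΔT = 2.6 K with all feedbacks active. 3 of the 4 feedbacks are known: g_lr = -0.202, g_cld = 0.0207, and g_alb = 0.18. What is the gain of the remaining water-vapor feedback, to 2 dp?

0.40

Amplification A = ΔT/ΔT₀ = 2.6/1.56 = 1.667.
Total gain g = 1 − 1/A = 1 − 1/1.667 = 0.4001.
Known gains sum to -0.202 + 0.0207 + 0.18 = -0.0013.
g_wv = 0.4001 + 0.0013 = 0.40.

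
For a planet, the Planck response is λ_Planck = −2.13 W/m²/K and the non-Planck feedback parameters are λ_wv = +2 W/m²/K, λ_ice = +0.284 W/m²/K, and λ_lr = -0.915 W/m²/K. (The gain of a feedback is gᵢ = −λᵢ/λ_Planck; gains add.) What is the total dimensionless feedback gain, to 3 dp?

0.643

Convert to gains: g_wv = 2/2.13 = 0.939; g_ice = 0.284/2.13 = 0.1333; g_lr = -0.915/2.13 = -0.4296.
Total gain g = 0.6427.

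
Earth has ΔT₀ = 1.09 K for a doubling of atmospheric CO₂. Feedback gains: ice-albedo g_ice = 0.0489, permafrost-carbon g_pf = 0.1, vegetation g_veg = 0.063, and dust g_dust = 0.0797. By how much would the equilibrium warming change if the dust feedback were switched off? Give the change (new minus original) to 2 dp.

-0.16 K

Original: g = 0.2916, ΔT = 1.09/(1−0.2916) = 1.5387 K.
Without dust: g' = 0.2119, ΔT' = 1.09/(1−0.2119) = 1.3831 K.
Change = 1.3831 − 1.5387 = -0.16 K.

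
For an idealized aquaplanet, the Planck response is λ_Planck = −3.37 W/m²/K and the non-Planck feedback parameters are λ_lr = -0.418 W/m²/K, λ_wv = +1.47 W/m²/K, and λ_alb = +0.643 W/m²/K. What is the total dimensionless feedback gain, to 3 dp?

0.503

Convert to gains: g_lr = -0.418/3.37 = -0.124; g_wv = 1.47/3.37 = 0.4362; g_alb = 0.643/3.37 = 0.1908.
Total gain g = 0.503.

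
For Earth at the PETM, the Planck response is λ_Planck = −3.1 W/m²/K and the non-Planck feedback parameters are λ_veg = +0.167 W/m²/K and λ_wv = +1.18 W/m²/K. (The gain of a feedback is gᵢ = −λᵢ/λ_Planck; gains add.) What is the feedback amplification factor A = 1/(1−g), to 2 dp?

1.77

Convert to gains: g_veg = 0.167/3.1 = 0.05387; g_wv = 1.18/3.1 = 0.3806.
Total gain g = 0.43447.
A = 1/(1 − 0.43447) = 1.77.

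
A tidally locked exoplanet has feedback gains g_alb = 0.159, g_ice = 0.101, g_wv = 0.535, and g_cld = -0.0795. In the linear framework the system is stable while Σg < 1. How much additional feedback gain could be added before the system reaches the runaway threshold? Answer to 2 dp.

Current total gain = 0.159 + 0.101 + 0.535 − 0.0795 = 0.7155.
Margin to runaway = 1 − 0.7155 = 0.28.

0.28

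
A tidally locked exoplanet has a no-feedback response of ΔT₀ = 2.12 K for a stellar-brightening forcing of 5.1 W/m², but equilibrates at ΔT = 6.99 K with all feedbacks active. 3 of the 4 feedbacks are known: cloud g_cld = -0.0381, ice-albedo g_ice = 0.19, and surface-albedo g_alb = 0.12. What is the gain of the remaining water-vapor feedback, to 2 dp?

Amplification A = ΔT/ΔT₀ = 6.99/2.12 = 3.297.
Total gain g = 1 − 1/A = 1 − 1/3.297 = 0.6967.
Known gains sum to -0.0381 + 0.19 + 0.12 = 0.2719.
g_wv = 0.6967 − 0.2719 = 0.42.

0.42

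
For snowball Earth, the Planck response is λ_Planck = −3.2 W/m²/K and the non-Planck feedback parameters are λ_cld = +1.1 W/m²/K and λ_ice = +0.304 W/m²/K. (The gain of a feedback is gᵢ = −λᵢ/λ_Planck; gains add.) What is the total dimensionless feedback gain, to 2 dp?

Convert to gains: g_cld = 1.1/3.2 = 0.3438; g_ice = 0.304/3.2 = 0.095.
Total gain g = 0.4388.

0.44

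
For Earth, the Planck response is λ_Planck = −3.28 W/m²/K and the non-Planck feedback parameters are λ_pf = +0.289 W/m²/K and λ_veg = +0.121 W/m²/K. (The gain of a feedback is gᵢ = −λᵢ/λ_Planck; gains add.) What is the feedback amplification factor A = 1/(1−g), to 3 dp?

1.143

Convert to gains: g_pf = 0.289/3.28 = 0.08811; g_veg = 0.121/3.28 = 0.03689.
Total gain g = 0.125.
A = 1/(1 − 0.125) = 1.143.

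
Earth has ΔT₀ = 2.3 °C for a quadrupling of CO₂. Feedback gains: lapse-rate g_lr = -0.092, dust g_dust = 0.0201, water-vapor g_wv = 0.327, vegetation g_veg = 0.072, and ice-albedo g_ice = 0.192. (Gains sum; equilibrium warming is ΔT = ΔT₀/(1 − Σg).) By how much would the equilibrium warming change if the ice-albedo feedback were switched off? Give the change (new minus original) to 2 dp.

-1.36 °C

Original: g = 0.5191, ΔT = 2.3/(1−0.5191) = 4.7827 °C.
Without ice-albedo: g' = 0.3271, ΔT' = 2.3/(1−0.3271) = 3.4180 °C.
Change = 3.4180 − 4.7827 = -1.36 °C.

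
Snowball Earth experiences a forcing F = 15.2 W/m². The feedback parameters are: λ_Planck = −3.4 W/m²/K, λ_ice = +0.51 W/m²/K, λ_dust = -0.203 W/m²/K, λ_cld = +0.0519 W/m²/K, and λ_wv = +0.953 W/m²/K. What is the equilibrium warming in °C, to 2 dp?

Net feedback parameter λ = (−3.4) + (+0.51) + (-0.203) + (+0.0519) + (+0.953) = -2.0881 W/m²/K.
ΔT = −F/λ = −15.2/(-2.0881) = 7.28 °C.

7.28 °C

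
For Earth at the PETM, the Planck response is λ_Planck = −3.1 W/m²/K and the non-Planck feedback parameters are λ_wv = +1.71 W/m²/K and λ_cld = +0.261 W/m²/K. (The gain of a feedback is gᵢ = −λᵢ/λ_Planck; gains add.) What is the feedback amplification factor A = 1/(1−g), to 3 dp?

Convert to gains: g_wv = 1.71/3.1 = 0.5516; g_cld = 0.261/3.1 = 0.08419.
Total gain g = 0.63579.
A = 1/(1 − 0.63579) = 2.746.

2.746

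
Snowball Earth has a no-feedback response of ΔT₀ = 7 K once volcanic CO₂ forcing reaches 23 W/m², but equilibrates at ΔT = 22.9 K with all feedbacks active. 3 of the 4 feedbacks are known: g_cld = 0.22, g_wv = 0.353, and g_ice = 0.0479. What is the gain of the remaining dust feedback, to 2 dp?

Amplification A = ΔT/ΔT₀ = 22.9/7 = 3.271.
Total gain g = 1 − 1/A = 1 − 1/3.271 = 0.6943.
Known gains sum to 0.22 + 0.353 + 0.0479 = 0.6209.
g_dust = 0.6943 − 0.6209 = 0.07.

0.07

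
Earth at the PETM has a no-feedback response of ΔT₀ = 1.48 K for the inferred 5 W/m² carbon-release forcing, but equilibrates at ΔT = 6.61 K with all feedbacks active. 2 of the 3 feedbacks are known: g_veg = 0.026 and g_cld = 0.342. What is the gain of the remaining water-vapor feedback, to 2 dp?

Amplification A = ΔT/ΔT₀ = 6.61/1.48 = 4.466.
Total gain g = 1 − 1/A = 1 − 1/4.466 = 0.7761.
Known gains sum to 0.026 + 0.342 = 0.368.
g_wv = 0.7761 − 0.368 = 0.41.

0.41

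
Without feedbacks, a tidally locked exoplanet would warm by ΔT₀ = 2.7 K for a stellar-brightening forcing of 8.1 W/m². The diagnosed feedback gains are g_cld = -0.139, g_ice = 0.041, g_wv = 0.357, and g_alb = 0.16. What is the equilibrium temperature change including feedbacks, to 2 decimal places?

4.65 K

Total gain g = -0.139 + 0.041 + 0.357 + 0.16 = 0.419.
Amplification A = 1/(1 − 0.419) = 1.721.
ΔT = 2.7 × 1.721 = 4.65 K.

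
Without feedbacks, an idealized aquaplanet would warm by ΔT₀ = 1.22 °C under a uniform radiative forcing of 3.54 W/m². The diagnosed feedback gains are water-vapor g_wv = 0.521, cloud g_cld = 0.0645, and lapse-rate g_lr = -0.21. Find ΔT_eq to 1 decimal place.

Total gain g = 0.521 + 0.0645 − 0.21 = 0.3755.
Amplification A = 1/(1 − 0.3755) = 1.601.
ΔT = 1.22 × 1.601 = 2.0 °C.

2.0 °C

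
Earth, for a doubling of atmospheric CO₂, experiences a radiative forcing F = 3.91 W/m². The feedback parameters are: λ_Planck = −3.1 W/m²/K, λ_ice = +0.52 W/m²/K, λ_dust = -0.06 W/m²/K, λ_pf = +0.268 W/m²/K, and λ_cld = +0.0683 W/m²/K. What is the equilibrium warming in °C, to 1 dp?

Net feedback parameter λ = (−3.1) + (+0.52) + (-0.06) + (+0.268) + (+0.0683) = -2.3037 W/m²/K.
ΔT = −F/λ = −3.91/(-2.3037) = 1.7 °C.

1.7 °C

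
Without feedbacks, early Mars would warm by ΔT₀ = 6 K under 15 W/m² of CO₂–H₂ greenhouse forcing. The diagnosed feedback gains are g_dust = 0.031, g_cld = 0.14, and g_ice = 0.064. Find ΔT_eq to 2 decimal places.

Total gain g = 0.031 + 0.14 + 0.064 = 0.235.
Amplification A = 1/(1 − 0.235) = 1.307.
ΔT = 6 × 1.307 = 7.84 K.

7.84 K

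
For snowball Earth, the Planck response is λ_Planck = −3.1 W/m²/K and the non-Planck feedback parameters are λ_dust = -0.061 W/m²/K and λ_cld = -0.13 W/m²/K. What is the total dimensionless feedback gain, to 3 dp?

Convert to gains: g_dust = -0.061/3.1 = -0.01968; g_cld = -0.13/3.1 = -0.04194.
Total gain g = -0.06162.

-0.062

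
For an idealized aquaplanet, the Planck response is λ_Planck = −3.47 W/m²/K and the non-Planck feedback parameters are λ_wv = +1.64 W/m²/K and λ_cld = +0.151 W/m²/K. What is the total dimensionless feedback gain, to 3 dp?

0.516

Convert to gains: g_wv = 1.64/3.47 = 0.4726; g_cld = 0.151/3.47 = 0.04352.
Total gain g = 0.51612.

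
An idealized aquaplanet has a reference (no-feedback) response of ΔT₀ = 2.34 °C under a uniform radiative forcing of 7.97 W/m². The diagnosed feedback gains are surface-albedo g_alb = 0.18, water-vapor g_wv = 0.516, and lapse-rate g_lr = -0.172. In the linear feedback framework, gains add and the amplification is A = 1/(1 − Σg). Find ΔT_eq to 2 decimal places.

Total gain g = 0.18 + 0.516 − 0.172 = 0.524.
Amplification A = 1/(1 − 0.524) = 2.101.
ΔT = 2.34 × 2.101 = 4.92 °C.

4.92 °C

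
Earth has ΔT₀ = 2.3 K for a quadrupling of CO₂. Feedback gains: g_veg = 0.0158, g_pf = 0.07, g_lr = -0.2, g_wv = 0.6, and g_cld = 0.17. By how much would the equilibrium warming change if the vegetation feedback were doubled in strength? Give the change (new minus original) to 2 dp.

0.32 K

Original: g = 0.6558, ΔT = 2.3/(1−0.6558) = 6.6822 K.
With doubled vegetation: g' = 0.6716, ΔT' = 2.3/(1−0.6716) = 7.0037 K.
Change = 7.0037 − 6.6822 = 0.32 K.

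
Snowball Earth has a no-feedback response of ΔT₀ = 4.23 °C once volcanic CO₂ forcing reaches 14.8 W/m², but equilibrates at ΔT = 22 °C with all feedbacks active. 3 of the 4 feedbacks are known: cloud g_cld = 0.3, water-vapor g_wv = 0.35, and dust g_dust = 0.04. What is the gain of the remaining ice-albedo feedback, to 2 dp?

0.12

Amplification A = ΔT/ΔT₀ = 22/4.23 = 5.201.
Total gain g = 1 − 1/A = 1 − 1/5.201 = 0.8077.
Known gains sum to 0.3 + 0.35 + 0.04 = 0.69.
g_ice = 0.8077 − 0.69 = 0.12.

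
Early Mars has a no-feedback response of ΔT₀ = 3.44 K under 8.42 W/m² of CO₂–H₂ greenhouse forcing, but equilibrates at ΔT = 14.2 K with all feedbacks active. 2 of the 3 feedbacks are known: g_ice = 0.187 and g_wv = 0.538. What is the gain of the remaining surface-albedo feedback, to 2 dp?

0.03

Amplification A = ΔT/ΔT₀ = 14.2/3.44 = 4.128.
Total gain g = 1 − 1/A = 1 − 1/4.128 = 0.7578.
Known gains sum to 0.187 + 0.538 = 0.725.
g_alb = 0.7578 − 0.725 = 0.03.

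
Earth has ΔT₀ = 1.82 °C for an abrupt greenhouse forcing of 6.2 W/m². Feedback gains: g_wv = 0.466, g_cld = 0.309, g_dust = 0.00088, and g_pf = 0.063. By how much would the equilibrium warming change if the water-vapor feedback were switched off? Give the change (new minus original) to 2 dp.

Original: g = 0.83888, ΔT = 1.82/(1−0.83888) = 11.2959 °C.
Without water-vapor: g' = 0.37288, ΔT' = 1.82/(1−0.37288) = 2.9022 °C.
Change = 2.9022 − 11.2959 = -8.39 °C.

-8.39 °C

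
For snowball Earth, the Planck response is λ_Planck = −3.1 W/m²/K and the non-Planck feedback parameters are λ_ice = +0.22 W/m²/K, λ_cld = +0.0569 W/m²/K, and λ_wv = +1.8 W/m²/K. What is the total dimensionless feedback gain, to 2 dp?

Convert to gains: g_ice = 0.22/3.1 = 0.07097; g_cld = 0.0569/3.1 = 0.01835; g_wv = 1.8/3.1 = 0.5806.
Total gain g = 0.66992.

0.67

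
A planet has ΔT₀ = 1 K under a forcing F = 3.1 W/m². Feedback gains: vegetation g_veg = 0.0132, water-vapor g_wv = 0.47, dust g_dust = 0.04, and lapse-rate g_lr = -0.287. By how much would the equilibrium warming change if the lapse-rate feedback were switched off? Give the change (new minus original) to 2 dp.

Original: g = 0.2362, ΔT = 1/(1−0.2362) = 1.3092 K.
Without lapse-rate: g' = 0.5232, ΔT' = 1/(1−0.5232) = 2.0973 K.
Change = 2.0973 − 1.3092 = 0.79 K.

0.79 K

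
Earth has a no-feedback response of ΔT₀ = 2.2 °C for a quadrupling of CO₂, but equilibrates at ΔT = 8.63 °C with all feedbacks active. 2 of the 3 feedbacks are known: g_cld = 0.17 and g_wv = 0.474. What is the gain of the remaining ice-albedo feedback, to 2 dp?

0.10

Amplification A = ΔT/ΔT₀ = 8.63/2.2 = 3.923.
Total gain g = 1 − 1/A = 1 − 1/3.923 = 0.7451.
Known gains sum to 0.17 + 0.474 = 0.644.
g_ice = 0.7451 − 0.644 = 0.10.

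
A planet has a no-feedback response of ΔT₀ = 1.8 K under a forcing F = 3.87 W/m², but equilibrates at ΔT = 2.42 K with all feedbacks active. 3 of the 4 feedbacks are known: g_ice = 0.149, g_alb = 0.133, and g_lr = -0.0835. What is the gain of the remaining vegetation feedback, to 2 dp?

0.06

Amplification A = ΔT/ΔT₀ = 2.42/1.8 = 1.344.
Total gain g = 1 − 1/A = 1 − 1/1.344 = 0.256.
Known gains sum to 0.149 + 0.133 − 0.0835 = 0.1985.
g_veg = 0.256 − 0.1985 = 0.06.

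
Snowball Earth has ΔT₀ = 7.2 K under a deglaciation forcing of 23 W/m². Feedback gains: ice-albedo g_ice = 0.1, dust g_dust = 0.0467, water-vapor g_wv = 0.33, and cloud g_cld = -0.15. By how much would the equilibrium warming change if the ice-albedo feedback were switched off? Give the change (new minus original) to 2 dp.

-1.38 K

Original: g = 0.3267, ΔT = 7.2/(1−0.3267) = 10.6936 K.
Without ice-albedo: g' = 0.2267, ΔT' = 7.2/(1−0.2267) = 9.3107 K.
Change = 9.3107 − 10.6936 = -1.38 K.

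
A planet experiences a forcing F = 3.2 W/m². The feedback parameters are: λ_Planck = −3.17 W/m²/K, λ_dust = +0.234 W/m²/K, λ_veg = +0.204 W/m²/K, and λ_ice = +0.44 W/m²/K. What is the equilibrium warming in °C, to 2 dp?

1.40 °C

Net feedback parameter λ = (−3.17) + (+0.234) + (+0.204) + (+0.44) = -2.292 W/m²/K.
ΔT = −F/λ = −3.2/(-2.292) = 1.40 °C.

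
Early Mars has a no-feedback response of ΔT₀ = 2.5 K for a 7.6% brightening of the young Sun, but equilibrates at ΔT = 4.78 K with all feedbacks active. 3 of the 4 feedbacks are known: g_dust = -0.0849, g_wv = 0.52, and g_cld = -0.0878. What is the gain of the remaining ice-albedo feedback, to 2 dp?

Amplification A = ΔT/ΔT₀ = 4.78/2.5 = 1.912.
Total gain g = 1 − 1/A = 1 − 1/1.912 = 0.477.
Known gains sum to -0.0849 + 0.52 − 0.0878 = 0.3473.
g_ice = 0.477 − 0.3473 = 0.13.

0.13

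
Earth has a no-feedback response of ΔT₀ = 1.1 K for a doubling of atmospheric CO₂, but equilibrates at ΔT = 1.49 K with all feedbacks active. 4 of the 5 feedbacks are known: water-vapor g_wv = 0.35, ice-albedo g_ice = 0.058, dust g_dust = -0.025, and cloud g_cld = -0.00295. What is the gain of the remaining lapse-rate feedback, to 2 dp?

Amplification A = ΔT/ΔT₀ = 1.49/1.1 = 1.355.
Total gain g = 1 − 1/A = 1 − 1/1.355 = 0.262.
Known gains sum to 0.35 + 0.058 − 0.025 − 0.00295 = 0.38005.
g_lr = 0.262 − 0.38005 = -0.12.

-0.12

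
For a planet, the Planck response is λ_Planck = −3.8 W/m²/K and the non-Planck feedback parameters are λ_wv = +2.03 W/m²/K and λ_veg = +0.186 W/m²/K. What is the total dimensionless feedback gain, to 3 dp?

0.583

Convert to gains: g_wv = 2.03/3.8 = 0.5342; g_veg = 0.186/3.8 = 0.04895.
Total gain g = 0.58315.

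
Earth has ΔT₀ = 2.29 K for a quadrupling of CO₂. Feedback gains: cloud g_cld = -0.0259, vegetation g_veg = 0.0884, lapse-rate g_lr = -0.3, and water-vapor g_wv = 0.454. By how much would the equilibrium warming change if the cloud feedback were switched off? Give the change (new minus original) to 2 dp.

0.10 K

Original: g = 0.2165, ΔT = 2.29/(1−0.2165) = 2.9228 K.
Without cloud: g' = 0.2424, ΔT' = 2.29/(1−0.2424) = 3.0227 K.
Change = 3.0227 − 2.9228 = 0.10 K.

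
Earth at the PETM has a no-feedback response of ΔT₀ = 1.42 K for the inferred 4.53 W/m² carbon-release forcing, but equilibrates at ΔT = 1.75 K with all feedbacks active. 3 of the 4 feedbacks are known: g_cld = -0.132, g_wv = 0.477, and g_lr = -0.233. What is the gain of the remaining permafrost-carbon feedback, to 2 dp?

0.08

Amplification A = ΔT/ΔT₀ = 1.75/1.42 = 1.232.
Total gain g = 1 − 1/A = 1 − 1/1.232 = 0.1883.
Known gains sum to -0.132 + 0.477 − 0.233 = 0.112.
g_pf = 0.1883 − 0.112 = 0.08.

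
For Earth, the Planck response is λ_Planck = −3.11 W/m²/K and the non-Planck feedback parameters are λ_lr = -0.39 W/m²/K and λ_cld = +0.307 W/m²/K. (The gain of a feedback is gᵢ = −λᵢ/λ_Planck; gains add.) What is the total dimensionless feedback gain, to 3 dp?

-0.027

Convert to gains: g_lr = -0.39/3.11 = -0.1254; g_cld = 0.307/3.11 = 0.09871.
Total gain g = -0.02669.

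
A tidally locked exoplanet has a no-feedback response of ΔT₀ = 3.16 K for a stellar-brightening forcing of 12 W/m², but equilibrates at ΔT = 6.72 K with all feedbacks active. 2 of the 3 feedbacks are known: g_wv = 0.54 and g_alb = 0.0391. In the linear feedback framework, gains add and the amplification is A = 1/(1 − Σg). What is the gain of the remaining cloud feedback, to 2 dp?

Amplification A = ΔT/ΔT₀ = 6.72/3.16 = 2.127.
Total gain g = 1 − 1/A = 1 − 1/2.127 = 0.5299.
Known gains sum to 0.54 + 0.0391 = 0.5791.
g_cld = 0.5299 − 0.5791 = -0.05.

-0.05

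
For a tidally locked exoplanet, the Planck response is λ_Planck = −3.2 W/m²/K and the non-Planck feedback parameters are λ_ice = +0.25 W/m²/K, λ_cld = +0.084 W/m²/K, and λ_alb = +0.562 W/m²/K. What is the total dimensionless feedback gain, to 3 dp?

Convert to gains: g_ice = 0.25/3.2 = 0.07812; g_cld = 0.084/3.2 = 0.02625; g_alb = 0.562/3.2 = 0.1756.
Total gain g = 0.27997.

0.280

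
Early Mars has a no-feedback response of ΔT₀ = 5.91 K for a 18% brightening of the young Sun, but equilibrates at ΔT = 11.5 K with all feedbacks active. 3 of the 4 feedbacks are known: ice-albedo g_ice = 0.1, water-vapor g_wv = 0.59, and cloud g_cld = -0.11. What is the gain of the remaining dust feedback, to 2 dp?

Amplification A = ΔT/ΔT₀ = 11.5/5.91 = 1.946.
Total gain g = 1 − 1/A = 1 − 1/1.946 = 0.4861.
Known gains sum to 0.1 + 0.59 − 0.11 = 0.58.
g_dust = 0.4861 − 0.58 = -0.09.

-0.09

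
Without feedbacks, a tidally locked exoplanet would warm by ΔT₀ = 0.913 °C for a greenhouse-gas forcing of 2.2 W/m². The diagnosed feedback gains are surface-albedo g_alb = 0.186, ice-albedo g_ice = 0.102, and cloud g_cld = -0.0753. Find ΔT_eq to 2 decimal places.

1.16 °C

Total gain g = 0.186 + 0.102 − 0.0753 = 0.2127.
Amplification A = 1/(1 − 0.2127) = 1.27.
ΔT = 0.913 × 1.27 = 1.16 °C.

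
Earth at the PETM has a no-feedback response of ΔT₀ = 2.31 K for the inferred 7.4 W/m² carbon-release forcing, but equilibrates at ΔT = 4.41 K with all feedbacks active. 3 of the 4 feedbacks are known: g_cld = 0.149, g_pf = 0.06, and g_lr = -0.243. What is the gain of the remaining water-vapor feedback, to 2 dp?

0.51

Amplification A = ΔT/ΔT₀ = 4.41/2.31 = 1.909.
Total gain g = 1 − 1/A = 1 − 1/1.909 = 0.4762.
Known gains sum to 0.149 + 0.06 − 0.243 = -0.034.
g_wv = 0.4762 + 0.034 = 0.51.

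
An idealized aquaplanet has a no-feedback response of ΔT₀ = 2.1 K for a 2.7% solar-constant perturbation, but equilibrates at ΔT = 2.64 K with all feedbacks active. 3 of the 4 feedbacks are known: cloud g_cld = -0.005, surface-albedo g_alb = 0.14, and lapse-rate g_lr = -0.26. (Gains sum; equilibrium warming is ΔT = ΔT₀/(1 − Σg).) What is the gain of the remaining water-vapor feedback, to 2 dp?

0.33

Amplification A = ΔT/ΔT₀ = 2.64/2.1 = 1.257.
Total gain g = 1 − 1/A = 1 − 1/1.257 = 0.2045.
Known gains sum to -0.005 + 0.14 − 0.26 = -0.125.
g_wv = 0.2045 + 0.125 = 0.33.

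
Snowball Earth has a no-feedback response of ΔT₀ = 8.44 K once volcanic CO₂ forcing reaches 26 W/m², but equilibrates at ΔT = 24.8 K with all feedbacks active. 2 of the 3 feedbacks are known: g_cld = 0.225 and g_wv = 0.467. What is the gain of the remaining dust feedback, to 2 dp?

-0.03

Amplification A = ΔT/ΔT₀ = 24.8/8.44 = 2.938.
Total gain g = 1 − 1/A = 1 − 1/2.938 = 0.6596.
Known gains sum to 0.225 + 0.467 = 0.692.
g_dust = 0.6596 − 0.692 = -0.03.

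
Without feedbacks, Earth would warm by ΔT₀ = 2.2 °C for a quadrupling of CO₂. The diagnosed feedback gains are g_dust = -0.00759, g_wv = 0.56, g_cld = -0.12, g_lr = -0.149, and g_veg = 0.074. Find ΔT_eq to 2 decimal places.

Total gain g = -0.00759 + 0.56 − 0.12 − 0.149 + 0.074 = 0.35741.
Amplification A = 1/(1 − 0.35741) = 1.556.
ΔT = 2.2 × 1.556 = 3.42 °C.

3.42 °C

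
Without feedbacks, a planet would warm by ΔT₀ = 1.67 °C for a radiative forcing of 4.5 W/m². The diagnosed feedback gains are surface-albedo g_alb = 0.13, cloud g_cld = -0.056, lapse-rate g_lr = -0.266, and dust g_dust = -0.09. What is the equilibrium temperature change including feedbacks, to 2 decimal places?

1.30 °C

Total gain g = 0.13 − 0.056 − 0.266 − 0.09 = -0.282.
Amplification A = 1/(1 + 0.282) = 0.78.
ΔT = 1.67 × 0.78 = 1.30 °C.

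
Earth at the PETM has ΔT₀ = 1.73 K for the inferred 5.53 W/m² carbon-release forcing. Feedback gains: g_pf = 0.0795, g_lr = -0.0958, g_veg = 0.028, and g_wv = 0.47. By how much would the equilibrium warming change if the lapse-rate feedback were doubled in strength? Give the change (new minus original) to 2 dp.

-0.52 K

Original: g = 0.4817, ΔT = 1.73/(1−0.4817) = 3.3378 K.
With doubled lapse-rate: g' = 0.3859, ΔT' = 1.73/(1−0.3859) = 2.8171 K.
Change = 2.8171 − 3.3378 = -0.52 K.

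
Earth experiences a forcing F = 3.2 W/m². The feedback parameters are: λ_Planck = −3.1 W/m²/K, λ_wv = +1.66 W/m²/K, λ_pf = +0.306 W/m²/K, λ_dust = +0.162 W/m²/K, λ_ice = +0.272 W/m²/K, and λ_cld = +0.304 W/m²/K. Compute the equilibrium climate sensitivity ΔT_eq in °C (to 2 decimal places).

8.08 °C

Net feedback parameter λ = (−3.1) + (+1.66) + (+0.306) + (+0.162) + (+0.272) + (+0.304) = -0.396 W/m²/K.
ΔT = −F/λ = −3.2/(-0.396) = 8.08 °C.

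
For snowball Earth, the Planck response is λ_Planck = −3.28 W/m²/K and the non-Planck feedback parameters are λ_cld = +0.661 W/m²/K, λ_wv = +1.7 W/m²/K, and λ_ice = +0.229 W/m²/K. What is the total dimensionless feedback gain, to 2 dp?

Convert to gains: g_cld = 0.661/3.28 = 0.2015; g_wv = 1.7/3.28 = 0.5183; g_ice = 0.229/3.28 = 0.06982.
Total gain g = 0.78962.

0.79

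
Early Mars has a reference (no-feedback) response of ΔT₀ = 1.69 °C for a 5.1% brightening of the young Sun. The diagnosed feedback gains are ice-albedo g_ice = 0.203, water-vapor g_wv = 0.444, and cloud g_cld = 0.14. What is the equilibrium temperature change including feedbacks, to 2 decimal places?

7.93 °C

Total gain g = 0.203 + 0.444 + 0.14 = 0.787.
Amplification A = 1/(1 − 0.787) = 4.695.
ΔT = 1.69 × 4.695 = 7.93 °C.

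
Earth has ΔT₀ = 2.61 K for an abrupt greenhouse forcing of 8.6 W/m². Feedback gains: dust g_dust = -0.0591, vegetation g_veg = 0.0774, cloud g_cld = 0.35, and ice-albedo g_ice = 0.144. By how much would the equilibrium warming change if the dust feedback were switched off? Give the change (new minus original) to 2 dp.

0.74 K

Original: g = 0.5123, ΔT = 2.61/(1−0.5123) = 5.3517 K.
Without dust: g' = 0.5714, ΔT' = 2.61/(1−0.5714) = 6.0896 K.
Change = 6.0896 − 5.3517 = 0.74 K.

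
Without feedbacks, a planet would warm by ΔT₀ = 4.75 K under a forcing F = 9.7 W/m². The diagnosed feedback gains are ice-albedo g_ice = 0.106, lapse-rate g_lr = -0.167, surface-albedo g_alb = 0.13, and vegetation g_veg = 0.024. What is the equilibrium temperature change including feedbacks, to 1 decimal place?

Total gain g = 0.106 − 0.167 + 0.13 + 0.024 = 0.093.
Amplification A = 1/(1 − 0.093) = 1.103.
ΔT = 4.75 × 1.103 = 5.2 K.

5.2 K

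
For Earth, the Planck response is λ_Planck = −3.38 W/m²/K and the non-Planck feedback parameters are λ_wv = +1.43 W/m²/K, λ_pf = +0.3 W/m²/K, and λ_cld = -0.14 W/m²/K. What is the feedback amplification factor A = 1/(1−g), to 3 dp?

Convert to gains: g_wv = 1.43/3.38 = 0.4231; g_pf = 0.3/3.38 = 0.08876; g_cld = -0.14/3.38 = -0.04142.
Total gain g = 0.47044.
A = 1/(1 − 0.47044) = 1.888.

1.888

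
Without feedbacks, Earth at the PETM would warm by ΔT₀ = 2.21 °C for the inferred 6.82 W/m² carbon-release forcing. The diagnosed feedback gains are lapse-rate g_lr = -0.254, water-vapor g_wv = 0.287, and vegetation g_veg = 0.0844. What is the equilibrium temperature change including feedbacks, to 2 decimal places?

Total gain g = -0.254 + 0.287 + 0.0844 = 0.1174.
Amplification A = 1/(1 − 0.1174) = 1.133.
ΔT = 2.21 × 1.133 = 2.50 °C.

2.50 °C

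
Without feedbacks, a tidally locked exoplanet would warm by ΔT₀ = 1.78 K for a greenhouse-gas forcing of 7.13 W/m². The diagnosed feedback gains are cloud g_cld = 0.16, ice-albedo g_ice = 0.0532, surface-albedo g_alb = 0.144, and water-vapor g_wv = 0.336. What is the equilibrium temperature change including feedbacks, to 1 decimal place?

5.8 K

Total gain g = 0.16 + 0.0532 + 0.144 + 0.336 = 0.6932.
Amplification A = 1/(1 − 0.6932) = 3.259.
ΔT = 1.78 × 3.259 = 5.8 K.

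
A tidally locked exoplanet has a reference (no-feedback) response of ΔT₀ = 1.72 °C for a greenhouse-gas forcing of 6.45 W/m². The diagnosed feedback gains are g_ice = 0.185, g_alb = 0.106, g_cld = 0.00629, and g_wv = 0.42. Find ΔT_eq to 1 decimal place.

6.1 °C

Total gain g = 0.185 + 0.106 + 0.00629 + 0.42 = 0.71729.
Amplification A = 1/(1 − 0.71729) = 3.537.
ΔT = 1.72 × 3.537 = 6.1 °C.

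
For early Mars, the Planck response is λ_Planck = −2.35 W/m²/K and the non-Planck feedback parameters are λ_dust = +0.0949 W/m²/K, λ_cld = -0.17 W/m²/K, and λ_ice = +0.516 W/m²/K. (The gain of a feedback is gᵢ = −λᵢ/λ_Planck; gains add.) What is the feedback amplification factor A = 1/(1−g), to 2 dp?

Convert to gains: g_dust = 0.0949/2.35 = 0.04038; g_cld = -0.17/2.35 = -0.07234; g_ice = 0.516/2.35 = 0.2196.
Total gain g = 0.18764.
A = 1/(1 − 0.18764) = 1.23.

1.23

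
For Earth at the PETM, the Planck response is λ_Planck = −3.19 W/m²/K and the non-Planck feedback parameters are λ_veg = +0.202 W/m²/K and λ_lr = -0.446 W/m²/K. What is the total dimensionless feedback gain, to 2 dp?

-0.08

Convert to gains: g_veg = 0.202/3.19 = 0.06332; g_lr = -0.446/3.19 = -0.1398.
Total gain g = -0.07648.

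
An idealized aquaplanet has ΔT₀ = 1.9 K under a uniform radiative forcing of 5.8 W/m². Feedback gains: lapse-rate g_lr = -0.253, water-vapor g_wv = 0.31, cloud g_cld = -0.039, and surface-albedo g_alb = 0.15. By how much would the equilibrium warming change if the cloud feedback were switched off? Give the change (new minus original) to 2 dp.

Original: g = 0.168, ΔT = 1.9/(1−0.168) = 2.2837 K.
Without cloud: g' = 0.207, ΔT' = 1.9/(1−0.207) = 2.3960 K.
Change = 2.3960 − 2.2837 = 0.11 K.

0.11 K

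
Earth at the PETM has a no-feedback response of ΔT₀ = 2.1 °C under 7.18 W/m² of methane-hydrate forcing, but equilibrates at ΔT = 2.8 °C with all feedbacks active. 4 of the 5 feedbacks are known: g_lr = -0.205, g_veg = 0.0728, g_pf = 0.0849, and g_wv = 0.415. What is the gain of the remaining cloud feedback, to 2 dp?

Amplification A = ΔT/ΔT₀ = 2.8/2.1 = 1.333.
Total gain g = 1 − 1/A = 1 − 1/1.333 = 0.2498.
Known gains sum to -0.205 + 0.0728 + 0.0849 + 0.415 = 0.3677.
g_cld = 0.2498 − 0.3677 = -0.12.

-0.12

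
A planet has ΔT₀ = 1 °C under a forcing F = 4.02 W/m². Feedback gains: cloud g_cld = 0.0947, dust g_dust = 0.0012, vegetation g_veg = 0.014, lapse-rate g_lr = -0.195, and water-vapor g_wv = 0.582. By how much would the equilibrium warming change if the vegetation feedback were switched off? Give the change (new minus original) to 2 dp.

-0.05 °C

Original: g = 0.4969, ΔT = 1/(1−0.4969) = 1.9877 °C.
Without vegetation: g' = 0.4829, ΔT' = 1/(1−0.4829) = 1.9339 °C.
Change = 1.9339 − 1.9877 = -0.05 °C.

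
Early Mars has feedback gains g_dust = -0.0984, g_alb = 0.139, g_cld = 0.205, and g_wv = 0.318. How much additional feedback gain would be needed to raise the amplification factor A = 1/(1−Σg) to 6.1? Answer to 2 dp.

0.27

Current total gain = 0.5636.
Target gain for A = 6.1: g* = 1 − 1/6.1 = 0.8361.
Additional gain needed = 0.8361 − 0.5636 = 0.27.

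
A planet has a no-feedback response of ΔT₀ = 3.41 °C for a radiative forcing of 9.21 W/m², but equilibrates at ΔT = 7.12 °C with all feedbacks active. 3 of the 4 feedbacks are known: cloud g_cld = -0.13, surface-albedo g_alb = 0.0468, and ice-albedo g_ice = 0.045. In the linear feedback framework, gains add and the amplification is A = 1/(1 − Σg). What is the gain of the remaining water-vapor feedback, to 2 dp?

Amplification A = ΔT/ΔT₀ = 7.12/3.41 = 2.088.
Total gain g = 1 − 1/A = 1 − 1/2.088 = 0.5211.
Known gains sum to -0.13 + 0.0468 + 0.045 = -0.0382.
g_wv = 0.5211 + 0.0382 = 0.56.

0.56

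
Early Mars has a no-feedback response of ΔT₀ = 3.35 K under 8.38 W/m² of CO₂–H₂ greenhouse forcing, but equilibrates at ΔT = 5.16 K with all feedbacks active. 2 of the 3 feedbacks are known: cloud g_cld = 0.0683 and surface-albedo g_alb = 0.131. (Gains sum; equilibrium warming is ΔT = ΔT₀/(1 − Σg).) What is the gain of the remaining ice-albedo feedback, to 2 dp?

Amplification A = ΔT/ΔT₀ = 5.16/3.35 = 1.54.
Total gain g = 1 − 1/A = 1 − 1/1.54 = 0.3506.
Known gains sum to 0.0683 + 0.131 = 0.1993.
g_ice = 0.3506 − 0.1993 = 0.15.

0.15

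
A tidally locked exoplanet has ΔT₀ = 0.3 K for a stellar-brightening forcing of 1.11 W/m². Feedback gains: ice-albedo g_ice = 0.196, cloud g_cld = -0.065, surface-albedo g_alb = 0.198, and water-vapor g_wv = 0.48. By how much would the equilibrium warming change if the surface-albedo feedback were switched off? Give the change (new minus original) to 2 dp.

Original: g = 0.809, ΔT = 0.3/(1−0.809) = 1.5707 K.
Without surface-albedo: g' = 0.611, ΔT' = 0.3/(1−0.611) = 0.7712 K.
Change = 0.7712 − 1.5707 = -0.80 K.

-0.80 K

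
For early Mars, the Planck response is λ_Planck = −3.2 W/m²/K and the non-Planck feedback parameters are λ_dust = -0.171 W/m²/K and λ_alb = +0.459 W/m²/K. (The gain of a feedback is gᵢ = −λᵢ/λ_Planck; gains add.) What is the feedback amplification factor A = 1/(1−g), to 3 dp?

Convert to gains: g_dust = -0.171/3.2 = -0.05344; g_alb = 0.459/3.2 = 0.1434.
Total gain g = 0.08996.
A = 1/(1 − 0.08996) = 1.099.

1.099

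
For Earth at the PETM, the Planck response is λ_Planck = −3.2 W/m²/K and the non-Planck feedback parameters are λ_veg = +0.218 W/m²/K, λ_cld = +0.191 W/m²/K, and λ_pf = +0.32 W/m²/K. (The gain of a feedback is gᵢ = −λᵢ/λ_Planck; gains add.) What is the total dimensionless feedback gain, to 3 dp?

0.228

Convert to gains: g_veg = 0.218/3.2 = 0.06812; g_cld = 0.191/3.2 = 0.05969; g_pf = 0.32/3.2 = 0.1.
Total gain g = 0.22781.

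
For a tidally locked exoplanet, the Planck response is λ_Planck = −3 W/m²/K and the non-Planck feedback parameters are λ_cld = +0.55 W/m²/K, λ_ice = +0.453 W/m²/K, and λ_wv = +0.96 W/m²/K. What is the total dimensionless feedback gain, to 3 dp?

Convert to gains: g_cld = 0.55/3 = 0.1833; g_ice = 0.453/3 = 0.151; g_wv = 0.96/3 = 0.32.
Total gain g = 0.6543.

0.654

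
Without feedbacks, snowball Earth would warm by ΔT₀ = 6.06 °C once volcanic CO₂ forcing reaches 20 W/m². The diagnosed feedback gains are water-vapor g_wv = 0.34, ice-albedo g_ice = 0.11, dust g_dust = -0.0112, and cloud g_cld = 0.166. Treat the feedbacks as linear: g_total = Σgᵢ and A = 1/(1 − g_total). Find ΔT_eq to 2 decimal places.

15.33 °C

Total gain g = 0.34 + 0.11 − 0.0112 + 0.166 = 0.6048.
Amplification A = 1/(1 − 0.6048) = 2.53.
ΔT = 6.06 × 2.53 = 15.33 °C.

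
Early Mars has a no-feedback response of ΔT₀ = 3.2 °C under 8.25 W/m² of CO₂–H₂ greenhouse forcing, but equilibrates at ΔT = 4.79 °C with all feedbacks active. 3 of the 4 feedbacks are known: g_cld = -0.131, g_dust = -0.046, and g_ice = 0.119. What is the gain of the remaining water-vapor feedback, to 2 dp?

Amplification A = ΔT/ΔT₀ = 4.79/3.2 = 1.497.
Total gain g = 1 − 1/A = 1 − 1/1.497 = 0.332.
Known gains sum to -0.131 − 0.046 + 0.119 = -0.058.
g_wv = 0.332 + 0.058 = 0.39.

0.39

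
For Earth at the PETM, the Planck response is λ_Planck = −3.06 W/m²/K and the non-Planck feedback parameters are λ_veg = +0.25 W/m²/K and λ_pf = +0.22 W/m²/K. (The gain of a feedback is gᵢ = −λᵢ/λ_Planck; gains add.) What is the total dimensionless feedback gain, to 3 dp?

0.154

Convert to gains: g_veg = 0.25/3.06 = 0.0817; g_pf = 0.22/3.06 = 0.0719.
Total gain g = 0.1536.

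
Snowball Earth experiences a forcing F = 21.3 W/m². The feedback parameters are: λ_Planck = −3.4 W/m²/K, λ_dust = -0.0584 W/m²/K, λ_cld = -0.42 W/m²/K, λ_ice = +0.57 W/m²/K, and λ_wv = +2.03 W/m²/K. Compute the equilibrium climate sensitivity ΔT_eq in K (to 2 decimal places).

Net feedback parameter λ = (−3.4) + (-0.0584) + (-0.42) + (+0.57) + (+2.03) = -1.2784 W/m²/K.
ΔT = −F/λ = −21.3/(-1.2784) = 16.66 K.

16.66 K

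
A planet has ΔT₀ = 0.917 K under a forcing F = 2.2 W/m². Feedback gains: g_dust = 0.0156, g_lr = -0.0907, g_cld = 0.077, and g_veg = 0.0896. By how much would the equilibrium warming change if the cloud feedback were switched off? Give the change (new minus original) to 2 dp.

Original: g = 0.0915, ΔT = 0.917/(1−0.0915) = 1.0094 K.
Without cloud: g' = 0.0145, ΔT' = 0.917/(1−0.0145) = 0.9305 K.
Change = 0.9305 − 1.0094 = -0.08 K.

-0.08 K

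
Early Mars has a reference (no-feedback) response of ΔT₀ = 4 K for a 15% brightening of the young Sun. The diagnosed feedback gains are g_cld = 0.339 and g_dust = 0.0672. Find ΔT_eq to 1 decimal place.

Total gain g = 0.339 + 0.0672 = 0.4062.
Amplification A = 1/(1 − 0.4062) = 1.684.
ΔT = 4 × 1.684 = 6.7 K.

6.7 K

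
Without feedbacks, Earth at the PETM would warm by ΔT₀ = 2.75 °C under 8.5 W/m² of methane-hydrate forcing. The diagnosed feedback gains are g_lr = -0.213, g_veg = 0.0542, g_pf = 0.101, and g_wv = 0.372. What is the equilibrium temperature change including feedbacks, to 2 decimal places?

4.01 °C

Total gain g = -0.213 + 0.0542 + 0.101 + 0.372 = 0.3142.
Amplification A = 1/(1 − 0.3142) = 1.458.
ΔT = 2.75 × 1.458 = 4.01 °C.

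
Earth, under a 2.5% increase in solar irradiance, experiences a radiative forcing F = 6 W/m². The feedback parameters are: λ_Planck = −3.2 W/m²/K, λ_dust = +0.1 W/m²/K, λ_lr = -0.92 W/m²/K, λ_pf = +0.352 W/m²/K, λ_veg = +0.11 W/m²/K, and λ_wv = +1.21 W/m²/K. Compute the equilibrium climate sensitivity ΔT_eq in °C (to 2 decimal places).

Net feedback parameter λ = (−3.2) + (+0.1) + (-0.92) + (+0.352) + (+0.11) + (+1.21) = -2.348 W/m²/K.
ΔT = −F/λ = −6/(-2.348) = 2.56 °C.

2.56 °C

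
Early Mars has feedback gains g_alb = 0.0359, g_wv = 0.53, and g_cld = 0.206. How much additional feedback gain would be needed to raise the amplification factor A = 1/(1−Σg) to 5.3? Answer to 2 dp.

0.04

Current total gain = 0.7719.
Target gain for A = 5.3: g* = 1 − 1/5.3 = 0.8113.
Additional gain needed = 0.8113 − 0.7719 = 0.04.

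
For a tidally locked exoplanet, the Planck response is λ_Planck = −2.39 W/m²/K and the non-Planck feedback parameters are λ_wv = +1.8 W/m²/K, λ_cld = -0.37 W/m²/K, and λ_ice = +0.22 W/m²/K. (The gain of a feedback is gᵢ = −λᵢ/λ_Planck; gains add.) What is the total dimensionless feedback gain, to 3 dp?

0.690

Convert to gains: g_wv = 1.8/2.39 = 0.7531; g_cld = -0.37/2.39 = -0.1548; g_ice = 0.22/2.39 = 0.09205.
Total gain g = 0.69035.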